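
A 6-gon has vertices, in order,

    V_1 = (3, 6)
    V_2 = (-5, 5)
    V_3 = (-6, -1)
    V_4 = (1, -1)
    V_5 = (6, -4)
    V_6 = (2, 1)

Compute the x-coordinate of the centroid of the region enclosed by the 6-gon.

Apply the shoelace (surveyor's) formula. First the cross-terms c_i = x_i·y_{i+1} − x_{i+1}·y_i:
  45, 35, 7, 2, 14, 9  ⇒  2A = 112, A = 56.
Then Σ (x_i + x_{i+1})·c_i = -339, so x̄ = -339 / (6·56) = -113/112.

-113/112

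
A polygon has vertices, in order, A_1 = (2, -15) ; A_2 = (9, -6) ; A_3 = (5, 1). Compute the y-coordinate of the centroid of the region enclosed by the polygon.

-20/3

Apply Gauss's area formula. First the cross-terms c_i = x_i·y_{i+1} − x_{i+1}·y_i:
  123, 39, -77  ⇒  2A = 85, A = 42.5.
Then Σ (y_i + y_{i+1})·c_i = -1700, so ȳ = -1700 / (6·42.5) = -20/3.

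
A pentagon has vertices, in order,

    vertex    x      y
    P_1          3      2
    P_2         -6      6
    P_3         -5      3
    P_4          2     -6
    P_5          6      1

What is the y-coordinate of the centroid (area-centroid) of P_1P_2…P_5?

1/3

Apply the shoelace (surveyor's) formula. First the cross-terms c_i = x_i·y_{i+1} − x_{i+1}·y_i:
  30, 12, 24, 38, 9  ⇒  2A = 113, A = 56.5.
Then Σ (y_i + y_{i+1})·c_i = 113, so ȳ = 113 / (6·56.5) = 1/3.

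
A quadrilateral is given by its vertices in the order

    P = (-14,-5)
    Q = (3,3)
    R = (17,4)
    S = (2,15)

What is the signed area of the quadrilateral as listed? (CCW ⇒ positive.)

190.5

P→Q: (-14)(3) − (3)(-5) = -27
Q→R: (3)(4) − (17)(3) = -39
R→S: (17)(15) − (2)(4) = 247
S→P: (2)(-5) − (-14)(15) = 200
Σ = 381
Signed area = Σ/2 = 190.5 (positive ⇒ counter-clockwise traversal).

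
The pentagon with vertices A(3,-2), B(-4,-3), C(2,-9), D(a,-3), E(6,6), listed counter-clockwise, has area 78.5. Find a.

The doubled signed area Σ (x_i y_{i+1} − x_{i+1} y_i) is linear in a.
With a=0 it equals 7; the coefficient of a is 15 (from the two edges through D).
So 15·a + 7 = 2·78.5 = 157 ⇒ a = 10.

10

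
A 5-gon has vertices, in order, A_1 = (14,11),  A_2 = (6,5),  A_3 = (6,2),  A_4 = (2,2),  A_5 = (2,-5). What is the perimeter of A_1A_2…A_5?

|A_1A_2| = √((-8)² + (-6)²) = √100 = 10
|A_2A_3| = √((0)² + (-3)²) = √9 = 3
|A_3A_4| = √((-4)² + (0)²) = √16 = 4
|A_4A_5| = √((0)² + (-7)²) = √49 = 7
|A_5A_1| = √((12)² + (16)²) = √400 = 20
Perimeter = 10 + 3 + 4 + 7 + 20 = 44.

44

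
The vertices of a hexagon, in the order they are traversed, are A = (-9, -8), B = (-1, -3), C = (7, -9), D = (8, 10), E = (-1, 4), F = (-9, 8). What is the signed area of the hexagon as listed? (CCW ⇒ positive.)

202.5

Apply Gauss's area formula: 2A = Σ (x_i·y_{i+1} − x_{i+1}·y_i), indices taken mod 6.
Σ = (19) + (30) + (142) + (42) + (28) + (144) = 405
Signed area = Σ/2 = 202.5 (positive ⇒ counter-clockwise traversal).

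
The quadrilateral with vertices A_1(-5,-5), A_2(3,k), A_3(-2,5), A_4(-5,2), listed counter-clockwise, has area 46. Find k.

The doubled signed area Σ (x_i y_{i+1} − x_{i+1} y_i) is linear in k.
With k=0 it equals 86; the coefficient of k is -3 (from the two edges through A_2).
So -3·k + 86 = 2·46 = 92 ⇒ k = -2.

-2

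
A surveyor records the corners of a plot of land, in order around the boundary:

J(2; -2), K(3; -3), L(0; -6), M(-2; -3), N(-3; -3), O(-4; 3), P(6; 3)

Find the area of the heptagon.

Apply the shoelace (surveyor's) formula: 2A = Σ (x_i·y_{i+1} − x_{i+1}·y_i), indices taken mod 7.
J→K: (2)(-3) − (3)(-2) = 0
K→L: (3)(-6) − (0)(-3) = -18
L→M: (0)(-3) − (-2)(-6) = -12
M→N: (-2)(-3) − (-3)(-3) = -3
N→O: (-3)(3) − (-4)(-3) = -21
O→P: (-4)(3) − (6)(3) = -30
P→J: (6)(-2) − (2)(3) = -18
Σ = -102
Area = |Σ|/2 = 51.

51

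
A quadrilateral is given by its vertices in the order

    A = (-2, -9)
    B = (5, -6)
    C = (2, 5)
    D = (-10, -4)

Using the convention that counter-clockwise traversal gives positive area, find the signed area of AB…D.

Apply the surveyor's formula: 2A = Σ (x_i·y_{i+1} − x_{i+1}·y_i), indices taken mod 4.
A→B: (-2)(-6) − (5)(-9) = 57
B→C: (5)(5) − (2)(-6) = 37
C→D: (2)(-4) − (-10)(5) = 42
D→A: (-10)(-9) − (-2)(-4) = 82
Σ = 218
Signed area = Σ/2 = 109 (positive ⇒ counter-clockwise traversal).

109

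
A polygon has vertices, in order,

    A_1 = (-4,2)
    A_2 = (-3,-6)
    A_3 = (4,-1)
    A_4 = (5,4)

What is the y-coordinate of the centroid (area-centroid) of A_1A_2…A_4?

-15/52

Apply the surveyor's formula. First the cross-terms c_i = x_i·y_{i+1} − x_{i+1}·y_i:
  30, 27, 21, 26  ⇒  2A = 104, A = 52.
Then Σ (y_i + y_{i+1})·c_i = -90, so ȳ = -90 / (6·52) = -15/52.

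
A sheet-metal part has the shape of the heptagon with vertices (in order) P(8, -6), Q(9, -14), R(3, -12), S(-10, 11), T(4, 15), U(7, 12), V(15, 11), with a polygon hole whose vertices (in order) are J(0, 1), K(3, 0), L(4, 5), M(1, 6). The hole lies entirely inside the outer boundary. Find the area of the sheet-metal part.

Outer boundary:
Apply the shoelace formula: 2A = Σ (x_i·y_{i+1} − x_{i+1}·y_i), indices taken mod 7.
P→Q: (8)(-14) − (9)(-6) = -58
Q→R: (9)(-12) − (3)(-14) = -66
R→S: (3)(11) − (-10)(-12) = -87
S→T: (-10)(15) − (4)(11) = -194
T→U: (4)(12) − (7)(15) = -57
U→V: (7)(11) − (15)(12) = -103
V→P: (15)(-6) − (8)(11) = -178
Σ = -743
Area = |Σ|/2 = 371.5.
Hole:
Σ = (-3) + (15) + (19) + (1) = 32
Area = |Σ|/2 = 16.
Net area = 371.5 − 16 = 355.5.

355.5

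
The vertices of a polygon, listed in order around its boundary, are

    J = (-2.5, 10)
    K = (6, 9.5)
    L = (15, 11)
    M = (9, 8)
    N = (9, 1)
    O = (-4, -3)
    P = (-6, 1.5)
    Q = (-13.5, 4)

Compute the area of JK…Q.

Apply the shoelace formula: 2A = Σ (x_i·y_{i+1} − x_{i+1}·y_i), indices taken mod 8.
Σ = (-83.75) + (-76.5) + (21) + (-63) + (-23) + (-24) + (-3.75) + (-125) = -378
Area = |Σ|/2 = 189.

189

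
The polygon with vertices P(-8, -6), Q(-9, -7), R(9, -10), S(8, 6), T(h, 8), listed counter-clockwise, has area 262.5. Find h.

Write out the shoelace sum; only the two edges meeting at T involve h:
2·Area = [(8·8 − h·6) + (h·(-6) − (-8)·8)] + 289
       = -12·h + 417 = 525
⇒ h = -9.

-9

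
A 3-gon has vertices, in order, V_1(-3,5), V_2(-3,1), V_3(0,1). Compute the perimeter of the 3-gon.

12

|V_1V_2| = √((0)² + (-4)²) = √16 = 4
|V_2V_3| = √((3)² + (0)²) = √9 = 3
|V_3V_1| = √((-3)² + (4)²) = √25 = 5
Perimeter = 4 + 3 + 5 = 12.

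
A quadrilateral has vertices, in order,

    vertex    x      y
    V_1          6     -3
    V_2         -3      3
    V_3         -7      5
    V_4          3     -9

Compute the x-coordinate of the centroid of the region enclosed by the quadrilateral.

Apply the shoelace formula. First the cross-terms c_i = x_i·y_{i+1} − x_{i+1}·y_i:
  9, 6, 48, 45  ⇒  2A = 108, A = 54.
Then Σ (x_i + x_{i+1})·c_i = 180, so x̄ = 180 / (6·54) = 5/9.

5/9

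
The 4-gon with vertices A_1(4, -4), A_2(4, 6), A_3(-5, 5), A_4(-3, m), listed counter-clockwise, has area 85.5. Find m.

-6

The doubled signed area Σ (x_i y_{i+1} − x_{i+1} y_i) is linear in m.
With m=0 it equals 117; the coefficient of m is -9 (from the two edges through A_4).
So -9·m + 117 = 2·85.5 = 171 ⇒ m = -6.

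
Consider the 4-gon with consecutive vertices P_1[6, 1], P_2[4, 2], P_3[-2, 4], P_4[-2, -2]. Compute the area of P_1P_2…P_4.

Apply Gauss's area formula: 2A = Σ (x_i·y_{i+1} − x_{i+1}·y_i), indices taken mod 4.
P_1→P_2: (6)(2) − (4)(1) = 8
P_2→P_3: (4)(4) − (-2)(2) = 20
P_3→P_4: (-2)(-2) − (-2)(4) = 12
P_4→P_1: (-2)(1) − (6)(-2) = 10
Σ = 50
Area = |Σ|/2 = 25.

25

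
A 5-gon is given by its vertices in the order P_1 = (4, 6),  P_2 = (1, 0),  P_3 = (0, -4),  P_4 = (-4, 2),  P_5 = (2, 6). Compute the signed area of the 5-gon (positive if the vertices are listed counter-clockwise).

Apply the shoelace (surveyor's) formula: 2A = Σ (x_i·y_{i+1} − x_{i+1}·y_i), indices taken mod 5.
P_1→P_2: (4)(0) − (1)(6) = -6
P_2→P_3: (1)(-4) − (0)(0) = -4
P_3→P_4: (0)(2) − (-4)(-4) = -16
P_4→P_5: (-4)(6) − (2)(2) = -28
P_5→P_1: (2)(6) − (4)(6) = -12
Σ = -66
Signed area = Σ/2 = -33 (negative ⇒ clockwise traversal).

-33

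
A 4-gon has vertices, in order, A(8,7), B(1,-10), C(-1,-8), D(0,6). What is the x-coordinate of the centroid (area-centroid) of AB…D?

129/53

Apply the shoelace (surveyor's) formula. First the cross-terms c_i = x_i·y_{i+1} − x_{i+1}·y_i:
  -87, -18, -6, -48  ⇒  2A = -159, A = -79.5.
Then Σ (x_i + x_{i+1})·c_i = -1161, so x̄ = -1161 / (6·(-79.5)) = 129/53.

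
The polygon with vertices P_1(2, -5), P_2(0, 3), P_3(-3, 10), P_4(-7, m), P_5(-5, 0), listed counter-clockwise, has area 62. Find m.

7

The doubled signed area Σ (x_i y_{i+1} − x_{i+1} y_i) is linear in m.
With m=0 it equals 110; the coefficient of m is 2 (from the two edges through P_4).
So 2·m + 110 = 2·62 = 124 ⇒ m = 7.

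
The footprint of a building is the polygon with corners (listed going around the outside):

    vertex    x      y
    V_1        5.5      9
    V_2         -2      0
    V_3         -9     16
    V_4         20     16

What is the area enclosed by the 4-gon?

Cross-terms: 18, -32, -464, 92  ⇒  Σ = -386
Area = |Σ|/2 = 193.

193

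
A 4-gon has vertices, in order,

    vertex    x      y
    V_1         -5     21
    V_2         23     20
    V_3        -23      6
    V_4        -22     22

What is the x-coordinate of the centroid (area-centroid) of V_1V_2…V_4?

Apply Gauss's area formula. First the cross-terms c_i = x_i·y_{i+1} − x_{i+1}·y_i:
  -583, 598, -374, -352  ⇒  2A = -711, A = -355.5.
Then Σ (x_i + x_{i+1})·c_i = 15840, so x̄ = 15840 / (6·(-355.5)) = -1760/237.

-1760/237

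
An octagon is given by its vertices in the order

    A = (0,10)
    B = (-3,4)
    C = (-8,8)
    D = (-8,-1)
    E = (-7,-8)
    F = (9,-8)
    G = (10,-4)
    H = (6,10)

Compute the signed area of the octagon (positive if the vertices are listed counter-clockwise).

261.5

Σ = (30) + (8) + (72) + (57) + (128) + (44) + (124) + (60) = 523
Signed area = Σ/2 = 261.5 (positive ⇒ counter-clockwise traversal).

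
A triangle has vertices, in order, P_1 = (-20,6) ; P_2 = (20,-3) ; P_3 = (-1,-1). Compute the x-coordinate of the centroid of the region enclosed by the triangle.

-1/3

Apply the shoelace (surveyor's) formula. First the cross-terms c_i = x_i·y_{i+1} − x_{i+1}·y_i:
  -60, -23, -26  ⇒  2A = -109, A = -54.5.
Then Σ (x_i + x_{i+1})·c_i = 109, so x̄ = 109 / (6·(-54.5)) = -1/3.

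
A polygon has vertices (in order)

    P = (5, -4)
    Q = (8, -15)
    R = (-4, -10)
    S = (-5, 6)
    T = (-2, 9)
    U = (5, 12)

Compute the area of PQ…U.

Apply Gauss's area formula: 2A = Σ (x_i·y_{i+1} − x_{i+1}·y_i), indices taken mod 6.
Σ = (-43) + (-140) + (-74) + (-33) + (-69) + (-80) = -439
Area = |Σ|/2 = 219.5.

219.5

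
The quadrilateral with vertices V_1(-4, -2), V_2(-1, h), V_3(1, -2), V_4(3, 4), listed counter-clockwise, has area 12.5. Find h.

-1

The doubled signed area Σ (x_i y_{i+1} − x_{i+1} y_i) is linear in h.
With h=0 it equals 20; the coefficient of h is -5 (from the two edges through V_2).
So -5·h + 20 = 2·12.5 = 25 ⇒ h = -1.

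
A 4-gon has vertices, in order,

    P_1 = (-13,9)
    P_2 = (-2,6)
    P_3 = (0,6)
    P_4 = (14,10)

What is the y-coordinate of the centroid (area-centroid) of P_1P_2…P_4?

Apply the shoelace (surveyor's) formula. First the cross-terms c_i = x_i·y_{i+1} − x_{i+1}·y_i:
  -60, -12, -84, 256  ⇒  2A = 100, A = 50.
Then Σ (y_i + y_{i+1})·c_i = 2476, so ȳ = 2476 / (6·50) = 619/75.

619/75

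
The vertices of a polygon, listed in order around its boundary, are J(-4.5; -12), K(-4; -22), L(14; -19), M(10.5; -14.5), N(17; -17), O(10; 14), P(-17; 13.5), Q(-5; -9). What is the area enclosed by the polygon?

Cross-terms: 51, 384, -3.5, 68, 408, 373, 220.5, 19.5  ⇒  Σ = 1520.5
Area = |Σ|/2 = 760.25.

760.25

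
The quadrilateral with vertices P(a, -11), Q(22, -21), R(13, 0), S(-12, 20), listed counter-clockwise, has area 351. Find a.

5

The doubled signed area Σ (x_i y_{i+1} − x_{i+1} y_i) is linear in a.
With a=0 it equals 907; the coefficient of a is -41 (from the two edges through P).
So -41·a + 907 = 2·351 = 702 ⇒ a = 5.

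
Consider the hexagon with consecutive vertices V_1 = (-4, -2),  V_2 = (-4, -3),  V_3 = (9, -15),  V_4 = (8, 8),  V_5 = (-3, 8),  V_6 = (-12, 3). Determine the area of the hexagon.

Apply the shoelace formula: 2A = Σ (x_i·y_{i+1} − x_{i+1}·y_i), indices taken mod 6.
Cross-terms: 4, 87, 192, 88, 87, 36  ⇒  Σ = 494
Area = |Σ|/2 = 247.

247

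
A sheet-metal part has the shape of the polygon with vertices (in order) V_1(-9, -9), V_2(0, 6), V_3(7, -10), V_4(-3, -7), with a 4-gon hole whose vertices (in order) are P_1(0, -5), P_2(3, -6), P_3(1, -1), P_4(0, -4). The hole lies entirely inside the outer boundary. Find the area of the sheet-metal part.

98.5

Outer boundary:
Σ = (-54) + (-42) + (-79) + (-36) = -211
Area = |Σ|/2 = 105.5.
Hole:
Apply the shoelace (surveyor's) formula: 2A = Σ (x_i·y_{i+1} − x_{i+1}·y_i), indices taken mod 4.
P_1→P_2: (0)(-6) − (3)(-5) = 15
P_2→P_3: (3)(-1) − (1)(-6) = 3
P_3→P_4: (1)(-4) − (0)(-1) = -4
P_4→P_1: (0)(-5) − (0)(-4) = 0
Σ = 14
Area = |Σ|/2 = 7.
Net area = 105.5 − 7 = 98.5.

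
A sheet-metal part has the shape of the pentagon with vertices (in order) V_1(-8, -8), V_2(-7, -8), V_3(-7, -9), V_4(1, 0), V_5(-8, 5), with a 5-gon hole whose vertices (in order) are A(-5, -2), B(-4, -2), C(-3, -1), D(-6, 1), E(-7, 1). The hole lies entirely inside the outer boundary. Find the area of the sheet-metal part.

Outer boundary:
Cross-terms: 8, 7, 9, 5, 104  ⇒  Σ = 133
Area = |Σ|/2 = 66.5.
Hole:
Apply the shoelace (surveyor's) formula: 2A = Σ (x_i·y_{i+1} − x_{i+1}·y_i), indices taken mod 5.
Σ = (2) + (-2) + (-9) + (1) + (19) = 11
Area = |Σ|/2 = 5.5.
Net area = 66.5 − 5.5 = 61.

61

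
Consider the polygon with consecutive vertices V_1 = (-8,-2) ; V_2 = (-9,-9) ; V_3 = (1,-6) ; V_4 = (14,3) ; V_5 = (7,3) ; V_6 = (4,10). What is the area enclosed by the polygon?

Apply the shoelace (surveyor's) formula: 2A = Σ (x_i·y_{i+1} − x_{i+1}·y_i), indices taken mod 6.
V_1→V_2: (-8)(-9) − (-9)(-2) = 54
V_2→V_3: (-9)(-6) − (1)(-9) = 63
V_3→V_4: (1)(3) − (14)(-6) = 87
V_4→V_5: (14)(3) − (7)(3) = 21
V_5→V_6: (7)(10) − (4)(3) = 58
V_6→V_1: (4)(-2) − (-8)(10) = 72
Σ = 355
Area = |Σ|/2 = 177.5.

177.5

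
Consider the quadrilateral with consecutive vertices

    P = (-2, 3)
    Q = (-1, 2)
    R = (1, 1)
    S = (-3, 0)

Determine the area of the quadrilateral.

5

Σ = (-1) + (-3) + (3) + (-9) = -10
Area = |Σ|/2 = 5.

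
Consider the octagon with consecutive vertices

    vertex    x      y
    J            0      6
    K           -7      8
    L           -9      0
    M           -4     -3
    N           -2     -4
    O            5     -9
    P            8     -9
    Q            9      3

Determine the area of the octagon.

Apply the shoelace (surveyor's) formula: 2A = Σ (x_i·y_{i+1} − x_{i+1}·y_i), indices taken mod 8.
Σ = (42) + (72) + (27) + (10) + (38) + (27) + (105) + (54) = 375
Area = |Σ|/2 = 187.5.

187.5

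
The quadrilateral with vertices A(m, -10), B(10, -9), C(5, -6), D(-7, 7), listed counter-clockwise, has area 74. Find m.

The doubled signed area Σ (x_i y_{i+1} − x_{i+1} y_i) is linear in m.
With m=0 it equals 148; the coefficient of m is -16 (from the two edges through A).
So -16·m + 148 = 2·74 = 148 ⇒ m = 0.

0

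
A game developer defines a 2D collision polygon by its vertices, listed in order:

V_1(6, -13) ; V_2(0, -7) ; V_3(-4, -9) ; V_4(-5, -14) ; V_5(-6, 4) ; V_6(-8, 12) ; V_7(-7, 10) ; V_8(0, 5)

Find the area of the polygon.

132

Apply the surveyor's formula: 2A = Σ (x_i·y_{i+1} − x_{i+1}·y_i), indices taken mod 8.
Cross-terms: -42, -28, 11, -104, -40, 4, -35, -30  ⇒  Σ = -264
Area = |Σ|/2 = 132.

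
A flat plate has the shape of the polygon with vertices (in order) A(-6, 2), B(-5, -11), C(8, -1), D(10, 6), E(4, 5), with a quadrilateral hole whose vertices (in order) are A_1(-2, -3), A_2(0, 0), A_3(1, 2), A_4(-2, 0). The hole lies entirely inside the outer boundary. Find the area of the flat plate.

Outer boundary:
Σ = (76) + (93) + (58) + (26) + (38) = 291
Area = |Σ|/2 = 145.5.
Hole:
Σ = (0) + (0) + (4) + (6) = 10
Area = |Σ|/2 = 5.
Net area = 145.5 − 5 = 140.5.

140.5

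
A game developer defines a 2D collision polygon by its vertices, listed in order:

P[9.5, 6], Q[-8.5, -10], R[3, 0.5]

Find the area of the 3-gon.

Apply the shoelace (surveyor's) formula: 2A = Σ (x_i·y_{i+1} − x_{i+1}·y_i), indices taken mod 3.
Cross-terms: -44, 25.75, 13.25  ⇒  Σ = -5
Area = |Σ|/2 = 2.5.

2.5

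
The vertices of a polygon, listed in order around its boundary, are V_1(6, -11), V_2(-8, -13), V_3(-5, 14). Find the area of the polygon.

186

Σ = (-166) + (-177) + (-29) = -372
Area = |Σ|/2 = 186.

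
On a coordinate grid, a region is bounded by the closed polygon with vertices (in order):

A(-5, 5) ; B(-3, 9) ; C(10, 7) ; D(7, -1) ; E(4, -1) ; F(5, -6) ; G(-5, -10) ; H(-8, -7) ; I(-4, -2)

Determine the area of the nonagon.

194.5

Apply the shoelace formula: 2A = Σ (x_i·y_{i+1} − x_{i+1}·y_i), indices taken mod 9.
Cross-terms: -30, -111, -59, -3, -19, -80, -45, -12, -30  ⇒  Σ = -389
Area = |Σ|/2 = 194.5.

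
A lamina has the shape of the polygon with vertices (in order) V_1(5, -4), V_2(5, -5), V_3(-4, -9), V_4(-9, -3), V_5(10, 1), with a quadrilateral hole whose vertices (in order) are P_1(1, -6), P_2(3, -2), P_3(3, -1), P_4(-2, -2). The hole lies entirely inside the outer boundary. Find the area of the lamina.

Outer boundary:
Σ = (-5) + (-65) + (-69) + (21) + (-45) = -163
Area = |Σ|/2 = 81.5.
Hole:
Apply the surveyor's formula: 2A = Σ (x_i·y_{i+1} − x_{i+1}·y_i), indices taken mod 4.
Cross-terms: 16, 3, -8, 14  ⇒  Σ = 25
Area = |Σ|/2 = 12.5.
Net area = 81.5 − 12.5 = 69.

69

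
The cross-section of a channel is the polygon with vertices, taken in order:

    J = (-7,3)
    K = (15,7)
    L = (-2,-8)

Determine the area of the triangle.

Apply the shoelace (surveyor's) formula: 2A = Σ (x_i·y_{i+1} − x_{i+1}·y_i), indices taken mod 3.
Cross-terms: -94, -106, -62  ⇒  Σ = -262
Area = |Σ|/2 = 131.

131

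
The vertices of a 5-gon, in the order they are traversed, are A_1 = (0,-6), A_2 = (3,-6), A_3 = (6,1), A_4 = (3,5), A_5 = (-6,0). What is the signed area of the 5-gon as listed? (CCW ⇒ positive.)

Σ = (18) + (39) + (27) + (30) + (36) = 150
Signed area = Σ/2 = 75 (positive ⇒ counter-clockwise traversal).

75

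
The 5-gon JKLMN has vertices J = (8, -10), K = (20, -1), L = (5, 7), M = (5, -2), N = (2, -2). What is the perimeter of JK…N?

54

|JK| = √((12)² + (9)²) = √225 = 15
|KL| = √((-15)² + (8)²) = √289 = 17
|LM| = √((0)² + (-9)²) = √81 = 9
|MN| = √((-3)² + (0)²) = √9 = 3
|NJ| = √((6)² + (-8)²) = √100 = 10
Perimeter = 15 + 17 + 9 + 3 + 10 = 54.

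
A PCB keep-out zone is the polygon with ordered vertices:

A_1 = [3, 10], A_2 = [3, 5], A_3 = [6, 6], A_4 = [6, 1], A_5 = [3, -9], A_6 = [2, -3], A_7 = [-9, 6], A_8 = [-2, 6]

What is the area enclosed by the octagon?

100

Σ = (-15) + (-12) + (-30) + (-57) + (9) + (-15) + (-42) + (-38) = -200
Area = |Σ|/2 = 100.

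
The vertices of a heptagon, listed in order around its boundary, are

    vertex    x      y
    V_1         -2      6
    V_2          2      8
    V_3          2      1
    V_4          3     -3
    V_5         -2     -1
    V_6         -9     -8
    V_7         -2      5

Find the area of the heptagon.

Apply the surveyor's formula: 2A = Σ (x_i·y_{i+1} − x_{i+1}·y_i), indices taken mod 7.
Σ = (-28) + (-14) + (-9) + (-9) + (7) + (-61) + (-2) = -116
Area = |Σ|/2 = 58.

58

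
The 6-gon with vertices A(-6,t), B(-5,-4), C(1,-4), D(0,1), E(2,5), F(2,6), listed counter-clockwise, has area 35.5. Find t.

Write out the shoelace sum; only the two edges meeting at A involve t:
2·Area = [(2·t − (-6)·6) + ((-6)·(-4) − (-5)·t)] + 25
       = 7·t + 85 = 71
⇒ t = -2.

-2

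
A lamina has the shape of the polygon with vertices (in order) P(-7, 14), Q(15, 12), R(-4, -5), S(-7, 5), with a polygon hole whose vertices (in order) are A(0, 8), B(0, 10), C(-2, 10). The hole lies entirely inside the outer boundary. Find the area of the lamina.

Outer boundary:
Apply the shoelace formula: 2A = Σ (x_i·y_{i+1} − x_{i+1}·y_i), indices taken mod 4.
Cross-terms: -294, -27, -55, -63  ⇒  Σ = -439
Area = |Σ|/2 = 219.5.
Hole:
Cross-terms: 0, 20, -16  ⇒  Σ = 4
Area = |Σ|/2 = 2.
Net area = 219.5 − 2 = 217.5.

217.5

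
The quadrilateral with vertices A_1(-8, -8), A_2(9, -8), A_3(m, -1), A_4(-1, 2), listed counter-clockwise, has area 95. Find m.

4

Write out the shoelace sum; only the two edges meeting at A_3 involve m:
2·Area = [(9·(-1) − m·(-8)) + (m·2 − (-1)·(-1))] + 160
       = 10·m + 150 = 190
⇒ m = 4.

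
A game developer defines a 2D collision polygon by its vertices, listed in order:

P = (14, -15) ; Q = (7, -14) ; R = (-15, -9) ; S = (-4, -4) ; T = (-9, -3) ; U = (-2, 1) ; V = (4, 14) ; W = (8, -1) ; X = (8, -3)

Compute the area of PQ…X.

Apply the surveyor's formula: 2A = Σ (x_i·y_{i+1} − x_{i+1}·y_i), indices taken mod 9.
Σ = (-91) + (-273) + (24) + (-24) + (-15) + (-32) + (-116) + (-16) + (-78) = -621
Area = |Σ|/2 = 310.5.

310.5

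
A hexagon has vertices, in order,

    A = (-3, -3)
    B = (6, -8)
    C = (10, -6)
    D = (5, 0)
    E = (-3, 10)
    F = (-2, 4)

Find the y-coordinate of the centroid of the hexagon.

Apply the shoelace (surveyor's) formula. First the cross-terms c_i = x_i·y_{i+1} − x_{i+1}·y_i:
  42, 44, 30, 50, 8, 18  ⇒  2A = 192, A = 96.
Then Σ (y_i + y_{i+1})·c_i = -628, so ȳ = -628 / (6·96) = -157/144.

-157/144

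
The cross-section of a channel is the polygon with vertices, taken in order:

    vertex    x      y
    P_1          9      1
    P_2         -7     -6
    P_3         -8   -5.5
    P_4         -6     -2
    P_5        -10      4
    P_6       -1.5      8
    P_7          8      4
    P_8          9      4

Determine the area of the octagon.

Σ = (-47) + (-9.5) + (-17) + (-44) + (-74) + (-70) + (-4) + (-27) = -292.5
Area = |Σ|/2 = 146.25.

146.25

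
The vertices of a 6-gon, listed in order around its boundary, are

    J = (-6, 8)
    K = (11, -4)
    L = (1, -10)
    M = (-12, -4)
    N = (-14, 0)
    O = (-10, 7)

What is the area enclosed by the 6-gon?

Σ = (-64) + (-106) + (-124) + (-56) + (-98) + (-38) = -486
Area = |Σ|/2 = 243.

243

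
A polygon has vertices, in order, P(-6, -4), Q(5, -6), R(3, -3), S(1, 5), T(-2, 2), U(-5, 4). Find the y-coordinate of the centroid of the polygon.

Apply the shoelace formula. First the cross-terms c_i = x_i·y_{i+1} − x_{i+1}·y_i:
  56, 3, 18, 12, 2, 44  ⇒  2A = 135, A = 67.5.
Then Σ (y_i + y_{i+1})·c_i = -455, so ȳ = -455 / (6·67.5) = -91/81.

-91/81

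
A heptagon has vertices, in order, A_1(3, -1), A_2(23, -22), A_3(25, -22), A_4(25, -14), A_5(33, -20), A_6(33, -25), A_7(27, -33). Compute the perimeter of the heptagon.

104

|A_1A_2| = √((20)² + (-21)²) = √841 = 29
|A_2A_3| = √((2)² + (0)²) = √4 = 2
|A_3A_4| = √((0)² + (8)²) = √64 = 8
|A_4A_5| = √((8)² + (-6)²) = √100 = 10
|A_5A_6| = √((0)² + (-5)²) = √25 = 5
|A_6A_7| = √((-6)² + (-8)²) = √100 = 10
|A_7A_1| = √((-24)² + (32)²) = √1600 = 40
Perimeter = 29 + 2 + 8 + 10 + 5 + 10 + 40 = 104.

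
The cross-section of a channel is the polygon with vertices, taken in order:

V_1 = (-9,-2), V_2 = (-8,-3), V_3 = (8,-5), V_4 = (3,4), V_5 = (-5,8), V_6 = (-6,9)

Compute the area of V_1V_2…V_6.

Cross-terms: 11, 64, 47, 44, 3, 93  ⇒  Σ = 262
Area = |Σ|/2 = 131.

131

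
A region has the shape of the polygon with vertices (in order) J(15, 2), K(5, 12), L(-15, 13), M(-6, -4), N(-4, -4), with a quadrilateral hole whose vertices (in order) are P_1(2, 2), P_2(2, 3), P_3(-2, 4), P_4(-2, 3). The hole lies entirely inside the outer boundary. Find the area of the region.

Outer boundary:
Apply the surveyor's formula: 2A = Σ (x_i·y_{i+1} − x_{i+1}·y_i), indices taken mod 5.
Cross-terms: 170, 245, 138, 8, 52  ⇒  Σ = 613
Area = |Σ|/2 = 306.5.
Hole:
Apply the shoelace (surveyor's) formula: 2A = Σ (x_i·y_{i+1} − x_{i+1}·y_i), indices taken mod 4.
Cross-terms: 2, 14, 2, -10  ⇒  Σ = 8
Area = |Σ|/2 = 4.
Net area = 306.5 − 4 = 302.5.

302.5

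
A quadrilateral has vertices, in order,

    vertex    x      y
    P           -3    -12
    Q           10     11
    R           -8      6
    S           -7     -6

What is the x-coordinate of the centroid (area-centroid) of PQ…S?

-65/69

Apply the shoelace (surveyor's) formula. First the cross-terms c_i = x_i·y_{i+1} − x_{i+1}·y_i:
  87, 148, 90, 66  ⇒  2A = 391, A = 195.5.
Then Σ (x_i + x_{i+1})·c_i = -1105, so x̄ = -1105 / (6·195.5) = -65/69.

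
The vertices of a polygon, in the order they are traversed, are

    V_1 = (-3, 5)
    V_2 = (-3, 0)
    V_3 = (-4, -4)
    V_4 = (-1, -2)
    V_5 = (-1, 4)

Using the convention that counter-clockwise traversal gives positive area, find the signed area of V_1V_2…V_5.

16

Cross-terms: 15, 12, 4, -6, 7  ⇒  Σ = 32
Signed area = Σ/2 = 16 (positive ⇒ counter-clockwise traversal).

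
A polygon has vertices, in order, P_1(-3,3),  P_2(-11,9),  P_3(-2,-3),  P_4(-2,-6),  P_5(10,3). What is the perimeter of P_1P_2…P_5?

|P_1P_2| = √((-8)² + (6)²) = √100 = 10
|P_2P_3| = √((9)² + (-12)²) = √225 = 15
|P_3P_4| = √((0)² + (-3)²) = √9 = 3
|P_4P_5| = √((12)² + (9)²) = √225 = 15
|P_5P_1| = √((-13)² + (0)²) = √169 = 13
Perimeter = 10 + 15 + 3 + 15 + 13 = 56.

56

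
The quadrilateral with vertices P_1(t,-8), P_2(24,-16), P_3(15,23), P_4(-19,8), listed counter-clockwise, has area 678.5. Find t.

Write out the shoelace sum; only the two edges meeting at P_1 involve t:
2·Area = [((-19)·(-8) − t·8) + (t·(-16) − 24·(-8))] + 1349
       = -24·t + 1693 = 1357
⇒ t = 14.

14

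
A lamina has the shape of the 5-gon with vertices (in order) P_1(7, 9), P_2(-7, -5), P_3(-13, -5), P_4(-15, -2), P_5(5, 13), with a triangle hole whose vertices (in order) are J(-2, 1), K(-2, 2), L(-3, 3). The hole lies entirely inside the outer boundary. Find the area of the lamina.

Outer boundary:
Apply the shoelace (surveyor's) formula: 2A = Σ (x_i·y_{i+1} − x_{i+1}·y_i), indices taken mod 5.
P_1→P_2: (7)(-5) − (-7)(9) = 28
P_2→P_3: (-7)(-5) − (-13)(-5) = -30
P_3→P_4: (-13)(-2) − (-15)(-5) = -49
P_4→P_5: (-15)(13) − (5)(-2) = -185
P_5→P_1: (5)(9) − (7)(13) = -46
Σ = -282
Area = |Σ|/2 = 141.
Hole:
Apply the surveyor's formula: 2A = Σ (x_i·y_{i+1} − x_{i+1}·y_i), indices taken mod 3.
Cross-terms: -2, 0, 3  ⇒  Σ = 1
Area = |Σ|/2 = 0.5.
Net area = 141 − 0.5 = 140.5.

140.5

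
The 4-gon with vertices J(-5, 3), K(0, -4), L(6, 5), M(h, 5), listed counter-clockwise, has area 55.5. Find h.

The doubled signed area Σ (x_i y_{i+1} − x_{i+1} y_i) is linear in h.
With h=0 it equals 99; the coefficient of h is -2 (from the two edges through M).
So -2·h + 99 = 2·55.5 = 111 ⇒ h = -6.

-6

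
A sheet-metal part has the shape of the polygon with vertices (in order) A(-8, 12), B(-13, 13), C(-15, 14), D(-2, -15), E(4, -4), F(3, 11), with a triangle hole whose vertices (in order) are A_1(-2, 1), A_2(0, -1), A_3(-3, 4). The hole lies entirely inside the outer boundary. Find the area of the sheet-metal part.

281

Outer boundary:
Apply the surveyor's formula: 2A = Σ (x_i·y_{i+1} − x_{i+1}·y_i), indices taken mod 6.
Σ = (52) + (13) + (253) + (68) + (56) + (124) = 566
Area = |Σ|/2 = 283.
Hole:
A_1→A_2: (-2)(-1) − (0)(1) = 2
A_2→A_3: (0)(4) − (-3)(-1) = -3
A_3→A_1: (-3)(1) − (-2)(4) = 5
Σ = 4
Area = |Σ|/2 = 2.
Net area = 283 − 2 = 281.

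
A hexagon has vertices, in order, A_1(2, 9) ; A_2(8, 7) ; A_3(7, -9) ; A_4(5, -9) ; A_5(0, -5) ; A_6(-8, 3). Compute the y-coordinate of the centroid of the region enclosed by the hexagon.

Apply the shoelace (surveyor's) formula. First the cross-terms c_i = x_i·y_{i+1} − x_{i+1}·y_i:
  -58, -121, -18, -25, -40, -78  ⇒  2A = -340, A = -170.
Then Σ (y_i + y_{i+1})·c_i = -868, so ȳ = -868 / (6·(-170)) = 217/255.

217/255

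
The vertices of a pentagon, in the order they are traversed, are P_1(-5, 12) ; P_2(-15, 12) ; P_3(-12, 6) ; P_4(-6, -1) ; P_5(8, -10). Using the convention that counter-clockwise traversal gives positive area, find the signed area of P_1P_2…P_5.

Apply the shoelace formula: 2A = Σ (x_i·y_{i+1} − x_{i+1}·y_i), indices taken mod 5.
Σ = (120) + (54) + (48) + (68) + (46) = 336
Signed area = Σ/2 = 168 (positive ⇒ counter-clockwise traversal).

168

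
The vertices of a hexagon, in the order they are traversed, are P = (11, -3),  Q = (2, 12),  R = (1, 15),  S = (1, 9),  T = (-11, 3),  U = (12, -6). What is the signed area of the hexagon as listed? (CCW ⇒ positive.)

156

P→Q: (11)(12) − (2)(-3) = 138
Q→R: (2)(15) − (1)(12) = 18
R→S: (1)(9) − (1)(15) = -6
S→T: (1)(3) − (-11)(9) = 102
T→U: (-11)(-6) − (12)(3) = 30
U→P: (12)(-3) − (11)(-6) = 30
Σ = 312
Signed area = Σ/2 = 156 (positive ⇒ counter-clockwise traversal).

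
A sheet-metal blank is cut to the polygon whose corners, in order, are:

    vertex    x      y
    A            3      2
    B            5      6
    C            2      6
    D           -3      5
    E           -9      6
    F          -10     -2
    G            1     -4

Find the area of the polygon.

107.5

Σ = (8) + (18) + (28) + (27) + (78) + (42) + (14) = 215
Area = |Σ|/2 = 107.5.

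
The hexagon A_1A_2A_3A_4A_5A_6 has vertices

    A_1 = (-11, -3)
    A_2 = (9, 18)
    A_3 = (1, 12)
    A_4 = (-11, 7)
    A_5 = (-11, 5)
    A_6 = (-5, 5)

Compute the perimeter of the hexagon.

|A_1A_2| = √((20)² + (21)²) = √841 = 29
|A_2A_3| = √((-8)² + (-6)²) = √100 = 10
|A_3A_4| = √((-12)² + (-5)²) = √169 = 13
|A_4A_5| = √((0)² + (-2)²) = √4 = 2
|A_5A_6| = √((6)² + (0)²) = √36 = 6
|A_6A_1| = √((-6)² + (-8)²) = √100 = 10
Perimeter = 29 + 10 + 13 + 2 + 6 + 10 = 70.

70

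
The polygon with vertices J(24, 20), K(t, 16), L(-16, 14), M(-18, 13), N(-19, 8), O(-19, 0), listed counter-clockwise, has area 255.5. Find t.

8

The doubled signed area Σ (x_i y_{i+1} − x_{i+1} y_i) is linear in t.
With t=0 it equals 559; the coefficient of t is -6 (from the two edges through K).
So -6·t + 559 = 2·255.5 = 511 ⇒ t = 8.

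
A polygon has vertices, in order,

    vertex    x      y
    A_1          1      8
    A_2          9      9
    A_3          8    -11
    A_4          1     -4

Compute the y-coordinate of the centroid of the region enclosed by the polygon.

122/243

Apply the surveyor's formula. First the cross-terms c_i = x_i·y_{i+1} − x_{i+1}·y_i:
  -63, -171, -21, 12  ⇒  2A = -243, A = -121.5.
Then Σ (y_i + y_{i+1})·c_i = -366, so ȳ = -366 / (6·(-121.5)) = 122/243.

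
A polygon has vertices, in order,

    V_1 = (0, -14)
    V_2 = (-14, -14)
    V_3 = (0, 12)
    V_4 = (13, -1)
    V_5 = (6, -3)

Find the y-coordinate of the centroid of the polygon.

-436/147

Apply Gauss's area formula. First the cross-terms c_i = x_i·y_{i+1} − x_{i+1}·y_i:
  -196, -168, -156, -33, -84  ⇒  2A = -637, A = -318.5.
Then Σ (y_i + y_{i+1})·c_i = 5668, so ȳ = 5668 / (6·(-318.5)) = -436/147.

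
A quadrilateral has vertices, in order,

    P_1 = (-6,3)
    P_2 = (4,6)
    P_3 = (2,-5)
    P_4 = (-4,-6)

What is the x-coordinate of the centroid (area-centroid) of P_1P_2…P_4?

-14/15

Apply the shoelace (surveyor's) formula. First the cross-terms c_i = x_i·y_{i+1} − x_{i+1}·y_i:
  -48, -32, -32, -48  ⇒  2A = -160, A = -80.
Then Σ (x_i + x_{i+1})·c_i = 448, so x̄ = 448 / (6·(-80)) = -14/15.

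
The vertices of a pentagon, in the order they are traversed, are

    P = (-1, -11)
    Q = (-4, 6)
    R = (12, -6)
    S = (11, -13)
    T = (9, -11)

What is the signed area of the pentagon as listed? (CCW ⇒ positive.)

Cross-terms: -50, -48, -90, -4, -110  ⇒  Σ = -302
Signed area = Σ/2 = -151 (negative ⇒ clockwise traversal).

-151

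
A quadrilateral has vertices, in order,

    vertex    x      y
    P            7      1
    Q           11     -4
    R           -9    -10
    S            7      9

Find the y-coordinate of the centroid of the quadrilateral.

-403/189

Apply the surveyor's formula. First the cross-terms c_i = x_i·y_{i+1} − x_{i+1}·y_i:
  -39, -146, -11, -56  ⇒  2A = -252, A = -126.
Then Σ (y_i + y_{i+1})·c_i = 1612, so ȳ = 1612 / (6·(-126)) = -403/189.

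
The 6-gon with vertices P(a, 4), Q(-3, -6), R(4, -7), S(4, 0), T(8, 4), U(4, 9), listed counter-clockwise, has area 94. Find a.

The doubled signed area Σ (x_i y_{i+1} − x_{i+1} y_i) is linear in a.
With a=0 it equals 173; the coefficient of a is -15 (from the two edges through P).
So -15·a + 173 = 2·94 = 188 ⇒ a = -1.

-1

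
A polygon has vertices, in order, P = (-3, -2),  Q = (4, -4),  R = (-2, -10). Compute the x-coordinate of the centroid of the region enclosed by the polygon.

-1/3

Apply the shoelace formula. First the cross-terms c_i = x_i·y_{i+1} − x_{i+1}·y_i:
  20, -48, -26  ⇒  2A = -54, A = -27.
Then Σ (x_i + x_{i+1})·c_i = 54, so x̄ = 54 / (6·(-27)) = -1/3.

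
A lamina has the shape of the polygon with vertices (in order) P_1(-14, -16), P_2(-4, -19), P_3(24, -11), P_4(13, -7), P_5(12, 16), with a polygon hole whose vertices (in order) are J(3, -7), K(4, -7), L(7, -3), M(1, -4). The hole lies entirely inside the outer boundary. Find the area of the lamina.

488.5

Outer boundary:
Apply the shoelace (surveyor's) formula: 2A = Σ (x_i·y_{i+1} − x_{i+1}·y_i), indices taken mod 5.
Cross-terms: 202, 500, -25, 292, 32  ⇒  Σ = 1001
Area = |Σ|/2 = 500.5.
Hole:
Apply Gauss's area formula: 2A = Σ (x_i·y_{i+1} − x_{i+1}·y_i), indices taken mod 4.
Σ = (7) + (37) + (-25) + (5) = 24
Area = |Σ|/2 = 12.
Net area = 500.5 − 12 = 488.5.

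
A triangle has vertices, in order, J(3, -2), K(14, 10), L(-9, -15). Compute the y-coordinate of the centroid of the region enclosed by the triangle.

-7/3

Apply Gauss's area formula. First the cross-terms c_i = x_i·y_{i+1} − x_{i+1}·y_i:
  58, -120, 63  ⇒  2A = 1, A = 0.5.
Then Σ (y_i + y_{i+1})·c_i = -7, so ȳ = -7 / (6·0.5) = -7/3.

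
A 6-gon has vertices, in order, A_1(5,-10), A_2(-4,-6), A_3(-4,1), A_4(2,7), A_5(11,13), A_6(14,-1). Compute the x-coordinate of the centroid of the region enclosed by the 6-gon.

67/13

Apply Gauss's area formula. First the cross-terms c_i = x_i·y_{i+1} − x_{i+1}·y_i:
  -70, -28, -30, -51, -193, -135  ⇒  2A = -507, A = -253.5.
Then Σ (x_i + x_{i+1})·c_i = -7839, so x̄ = -7839 / (6·(-253.5)) = 67/13.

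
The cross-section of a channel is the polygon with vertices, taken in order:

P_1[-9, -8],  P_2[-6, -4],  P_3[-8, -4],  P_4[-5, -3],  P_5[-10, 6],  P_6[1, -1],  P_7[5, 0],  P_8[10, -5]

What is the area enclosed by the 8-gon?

Cross-terms: -12, -8, 4, -60, 4, 5, -25, -125  ⇒  Σ = -217
Area = |Σ|/2 = 108.5.

108.5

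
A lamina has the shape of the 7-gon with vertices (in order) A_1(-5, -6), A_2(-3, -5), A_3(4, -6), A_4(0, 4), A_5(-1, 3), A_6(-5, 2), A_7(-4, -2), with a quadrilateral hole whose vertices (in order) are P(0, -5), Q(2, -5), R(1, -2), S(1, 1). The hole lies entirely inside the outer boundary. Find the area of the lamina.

Outer boundary:
Apply the shoelace formula: 2A = Σ (x_i·y_{i+1} − x_{i+1}·y_i), indices taken mod 7.
A_1→A_2: (-5)(-5) − (-3)(-6) = 7
A_2→A_3: (-3)(-6) − (4)(-5) = 38
A_3→A_4: (4)(4) − (0)(-6) = 16
A_4→A_5: (0)(3) − (-1)(4) = 4
A_5→A_6: (-1)(2) − (-5)(3) = 13
A_6→A_7: (-5)(-2) − (-4)(2) = 18
A_7→A_1: (-4)(-6) − (-5)(-2) = 14
Σ = 110
Area = |Σ|/2 = 55.
Hole:
Apply the surveyor's formula: 2A = Σ (x_i·y_{i+1} − x_{i+1}·y_i), indices taken mod 4.
Cross-terms: 10, 1, 3, -5  ⇒  Σ = 9
Area = |Σ|/2 = 4.5.
Net area = 55 − 4.5 = 50.5.

50.5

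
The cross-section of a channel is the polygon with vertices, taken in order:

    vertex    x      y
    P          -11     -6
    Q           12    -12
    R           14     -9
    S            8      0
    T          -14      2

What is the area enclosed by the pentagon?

Apply the shoelace formula: 2A = Σ (x_i·y_{i+1} − x_{i+1}·y_i), indices taken mod 5.
Cross-terms: 204, 60, 72, 16, 106  ⇒  Σ = 458
Area = |Σ|/2 = 229.

229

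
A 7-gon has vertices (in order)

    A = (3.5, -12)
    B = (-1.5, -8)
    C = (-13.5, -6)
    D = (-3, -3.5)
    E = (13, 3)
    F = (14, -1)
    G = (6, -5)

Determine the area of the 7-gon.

126.375

Apply the surveyor's formula: 2A = Σ (x_i·y_{i+1} − x_{i+1}·y_i), indices taken mod 7.
A→B: (3.5)(-8) − (-1.5)(-12) = -46
B→C: (-1.5)(-6) − (-13.5)(-8) = -99
C→D: (-13.5)(-3.5) − (-3)(-6) = 29.25
D→E: (-3)(3) − (13)(-3.5) = 36.5
E→F: (13)(-1) − (14)(3) = -55
F→G: (14)(-5) − (6)(-1) = -64
G→A: (6)(-12) − (3.5)(-5) = -54.5
Σ = -252.75
Area = |Σ|/2 = 126.375.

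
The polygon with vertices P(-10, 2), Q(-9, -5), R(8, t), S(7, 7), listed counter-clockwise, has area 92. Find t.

The doubled signed area Σ (x_i y_{i+1} − x_{i+1} y_i) is linear in t.
With t=0 it equals 248; the coefficient of t is -16 (from the two edges through R).
So -16·t + 248 = 2·92 = 184 ⇒ t = 4.

4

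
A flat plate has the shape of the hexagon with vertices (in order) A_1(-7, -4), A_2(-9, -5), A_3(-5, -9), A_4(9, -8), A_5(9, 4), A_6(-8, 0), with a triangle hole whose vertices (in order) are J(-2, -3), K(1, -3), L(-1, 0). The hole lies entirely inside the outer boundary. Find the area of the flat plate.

Outer boundary:
Apply Gauss's area formula: 2A = Σ (x_i·y_{i+1} − x_{i+1}·y_i), indices taken mod 6.
Σ = (-1) + (56) + (121) + (108) + (32) + (32) = 348
Area = |Σ|/2 = 174.
Hole:
Apply Gauss's area formula: 2A = Σ (x_i·y_{i+1} − x_{i+1}·y_i), indices taken mod 3.
J→K: (-2)(-3) − (1)(-3) = 9
K→L: (1)(0) − (-1)(-3) = -3
L→J: (-1)(-3) − (-2)(0) = 3
Σ = 9
Area = |Σ|/2 = 4.5.
Net area = 174 − 4.5 = 169.5.

169.5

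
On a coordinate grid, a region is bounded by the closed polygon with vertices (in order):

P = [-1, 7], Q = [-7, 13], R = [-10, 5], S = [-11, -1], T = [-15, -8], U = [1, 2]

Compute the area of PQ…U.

128

Apply Gauss's area formula: 2A = Σ (x_i·y_{i+1} − x_{i+1}·y_i), indices taken mod 6.
Cross-terms: 36, 95, 65, 73, -22, 9  ⇒  Σ = 256
Area = |Σ|/2 = 128.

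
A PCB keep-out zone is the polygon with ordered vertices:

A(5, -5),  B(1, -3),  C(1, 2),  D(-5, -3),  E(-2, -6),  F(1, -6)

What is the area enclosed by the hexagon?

34.5

Σ = (-10) + (5) + (7) + (24) + (18) + (25) = 69
Area = |Σ|/2 = 34.5.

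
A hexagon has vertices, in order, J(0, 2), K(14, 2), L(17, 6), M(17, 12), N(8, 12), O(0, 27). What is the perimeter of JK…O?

76

|JK| = √((14)² + (0)²) = √196 = 14
|KL| = √((3)² + (4)²) = √25 = 5
|LM| = √((0)² + (6)²) = √36 = 6
|MN| = √((-9)² + (0)²) = √81 = 9
|NO| = √((-8)² + (15)²) = √289 = 17
|OJ| = √((0)² + (-25)²) = √625 = 25
Perimeter = 14 + 5 + 6 + 9 + 17 + 25 = 76.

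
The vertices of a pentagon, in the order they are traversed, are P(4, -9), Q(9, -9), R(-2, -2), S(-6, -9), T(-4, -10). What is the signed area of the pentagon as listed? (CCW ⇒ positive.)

57.5

Apply the shoelace (surveyor's) formula: 2A = Σ (x_i·y_{i+1} − x_{i+1}·y_i), indices taken mod 5.
P→Q: (4)(-9) − (9)(-9) = 45
Q→R: (9)(-2) − (-2)(-9) = -36
R→S: (-2)(-9) − (-6)(-2) = 6
S→T: (-6)(-10) − (-4)(-9) = 24
T→P: (-4)(-9) − (4)(-10) = 76
Σ = 115
Signed area = Σ/2 = 57.5 (positive ⇒ counter-clockwise traversal).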